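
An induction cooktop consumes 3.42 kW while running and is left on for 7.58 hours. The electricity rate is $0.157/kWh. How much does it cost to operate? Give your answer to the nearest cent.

$4.07

Energy = 3420 W × 7.58 h = 25,924 Wh = 25.92 kWh
Cost = 25.92 kWh × $0.157/kWh = $4.07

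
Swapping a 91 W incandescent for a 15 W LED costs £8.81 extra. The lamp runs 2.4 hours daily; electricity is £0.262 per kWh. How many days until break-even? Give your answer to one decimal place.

184.4 days

Power saved = 91 − 15 = 76 W
Daily energy saved = 76 W × 2.4 h = 182.4 Wh = 0.1824 kWh
Daily savings = 0.1824 × £0.262 = £0.0478
Payback = £8.81 / £0.0478 per day = 184.4 days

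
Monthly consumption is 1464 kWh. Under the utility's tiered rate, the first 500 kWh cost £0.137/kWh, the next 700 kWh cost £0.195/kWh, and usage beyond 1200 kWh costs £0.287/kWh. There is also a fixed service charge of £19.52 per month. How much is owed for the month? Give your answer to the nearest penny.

First 500 kWh × £0.137 = £68.50
Next 700 kWh × £0.195 = £136.50
Remaining 264 kWh × £0.287 = £75.77
Energy charge = £280.77; + service £19.52 = £300.29

£300.29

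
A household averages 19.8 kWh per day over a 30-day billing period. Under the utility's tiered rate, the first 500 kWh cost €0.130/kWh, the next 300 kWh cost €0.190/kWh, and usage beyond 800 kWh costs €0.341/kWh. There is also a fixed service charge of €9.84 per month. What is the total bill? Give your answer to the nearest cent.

Usage = 19.8 kWh/day × 30 days = 594 kWh
First 500 kWh × €0.130 = €65.00
Next 94 kWh × €0.190 = €17.86
Remaining tier: 0 kWh (not reached)
Energy charge = €82.86; + service €9.84 = €92.70

€92.70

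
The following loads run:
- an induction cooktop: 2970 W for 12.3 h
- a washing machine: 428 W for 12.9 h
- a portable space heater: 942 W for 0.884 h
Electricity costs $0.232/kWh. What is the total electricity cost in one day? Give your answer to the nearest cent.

$9.95

induction cooktop: 2970 W × 12.3 h = 36,531 Wh = 36.53 kWh
washing machine: 428 W × 12.9 h = 5,521 Wh = 5.521 kWh
portable space heater: 942 W × 0.884 h = 833 Wh = 0.8327 kWh
Total energy = 36.53 + 5.521 + 0.8327 = 42.88 kWh
Cost = 42.88 kWh × $0.232 = $9.95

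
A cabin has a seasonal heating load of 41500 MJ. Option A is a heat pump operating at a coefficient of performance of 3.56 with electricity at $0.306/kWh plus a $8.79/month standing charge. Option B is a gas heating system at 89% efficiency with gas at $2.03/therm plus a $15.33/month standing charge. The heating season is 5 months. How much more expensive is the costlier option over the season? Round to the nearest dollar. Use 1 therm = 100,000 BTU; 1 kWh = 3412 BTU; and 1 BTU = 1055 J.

$61

Heat load = 41500 MJ = 41,500,000,000 J / 1055 = 39,336,493 BTU
Gas: input = 39,336,493 / 0.89 = 44,198,307 BTU = 442 therm → 442 × $2.03 = $897.23; + 5 × $15.33 standing = $973.88
Heat pump: 39,336,493 BTU / 3412 = 11,530 kWh heat; / 3.56 = 3,238 kWh in → × $0.306 = $990.96; + 5 × $8.79 standing = $1,034.91
Difference = |$973.88 − $1,034.91| = $61.04 ≈ $61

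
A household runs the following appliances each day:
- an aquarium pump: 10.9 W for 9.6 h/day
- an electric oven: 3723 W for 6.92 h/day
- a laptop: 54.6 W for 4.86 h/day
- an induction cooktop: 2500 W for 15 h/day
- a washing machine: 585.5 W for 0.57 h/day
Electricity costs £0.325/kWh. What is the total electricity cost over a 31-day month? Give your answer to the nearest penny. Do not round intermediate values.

aquarium pump: 10.9 W × 9.6 h × 31 d = 3,244 Wh = 3.244 kWh
electric oven: 3723 W × 6.92 h × 31 d = 798,658 Wh = 798.7 kWh
laptop: 54.6 W × 4.86 h × 31 d = 8,226 Wh = 8.226 kWh
induction cooktop: 2500 W × 15 h × 31 d = 1,162,500 Wh = 1,162 kWh
washing machine: 585.5 W × 0.57 h × 31 d = 10,346 Wh = 10.35 kWh
Total energy = 3.244 + 798.7 + 8.226 + 1,162 + 10.35 = 1,983 kWh
Cost = 1,983 kWh × £0.325 = £644.47

£644.47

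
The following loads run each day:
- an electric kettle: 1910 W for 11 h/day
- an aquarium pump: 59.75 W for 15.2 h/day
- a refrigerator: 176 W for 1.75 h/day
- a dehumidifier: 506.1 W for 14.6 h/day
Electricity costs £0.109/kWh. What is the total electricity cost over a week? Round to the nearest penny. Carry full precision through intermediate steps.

£22.60

electric kettle: 1910 W × 11 h × 7 d = 147,070 Wh = 147.1 kWh
aquarium pump: 59.75 W × 15.2 h × 7 d = 6,357 Wh = 6.357 kWh
refrigerator: 176 W × 1.75 h × 7 d = 2,156 Wh = 2.156 kWh
dehumidifier: 506.1 W × 14.6 h × 7 d = 51,723 Wh = 51.72 kWh
Total energy = 147.1 + 6.357 + 2.156 + 51.72 = 207.3 kWh
Cost = 207.3 kWh × £0.109 = £22.60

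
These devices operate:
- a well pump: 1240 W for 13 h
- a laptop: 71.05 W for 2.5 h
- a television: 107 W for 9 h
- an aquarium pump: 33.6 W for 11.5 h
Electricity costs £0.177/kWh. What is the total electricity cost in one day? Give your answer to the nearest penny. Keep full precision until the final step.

£3.12

well pump: 1240 W × 13 h = 16,120 Wh = 16.12 kWh
laptop: 71.05 W × 2.5 h = 178 Wh = 0.1776 kWh
television: 107 W × 9 h = 963 Wh = 0.963 kWh
aquarium pump: 33.6 W × 11.5 h = 386 Wh = 0.3864 kWh
Total energy = 16.12 + 0.1776 + 0.963 + 0.3864 = 17.65 kWh
Cost = 17.65 kWh × £0.177 = £3.12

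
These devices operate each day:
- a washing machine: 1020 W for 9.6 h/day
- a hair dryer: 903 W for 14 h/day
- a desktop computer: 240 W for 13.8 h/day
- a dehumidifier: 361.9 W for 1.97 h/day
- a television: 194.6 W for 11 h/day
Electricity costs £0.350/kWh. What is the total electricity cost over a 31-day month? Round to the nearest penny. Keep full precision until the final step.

washing machine: 1020 W × 9.6 h × 31 d = 303,552 Wh = 303.6 kWh
hair dryer: 903 W × 14 h × 31 d = 391,902 Wh = 391.9 kWh
desktop computer: 240 W × 13.8 h × 31 d = 102,672 Wh = 102.7 kWh
dehumidifier: 361.9 W × 1.97 h × 31 d = 22,101 Wh = 22.1 kWh
television: 194.6 W × 11 h × 31 d = 66,359 Wh = 66.36 kWh
Total energy = 303.6 + 391.9 + 102.7 + 22.1 + 66.36 = 886.6 kWh
Cost = 886.6 kWh × £0.350 = £310.31

£310.31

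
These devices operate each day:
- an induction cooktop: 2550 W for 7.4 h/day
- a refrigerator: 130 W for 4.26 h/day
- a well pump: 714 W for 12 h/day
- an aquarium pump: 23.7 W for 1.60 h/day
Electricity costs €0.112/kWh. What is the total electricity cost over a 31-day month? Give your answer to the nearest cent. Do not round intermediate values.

induction cooktop: 2550 W × 7.4 h × 31 d = 584,970 Wh = 585 kWh
refrigerator: 130 W × 4.26 h × 31 d = 17,168 Wh = 17.17 kWh
well pump: 714 W × 12 h × 31 d = 265,608 Wh = 265.6 kWh
aquarium pump: 23.7 W × 1.60 h × 31 d = 1,176 Wh = 1.176 kWh
Total energy = 585 + 17.17 + 265.6 + 1.176 = 868.9 kWh
Cost = 868.9 kWh × €0.112 = €97.32

€97.32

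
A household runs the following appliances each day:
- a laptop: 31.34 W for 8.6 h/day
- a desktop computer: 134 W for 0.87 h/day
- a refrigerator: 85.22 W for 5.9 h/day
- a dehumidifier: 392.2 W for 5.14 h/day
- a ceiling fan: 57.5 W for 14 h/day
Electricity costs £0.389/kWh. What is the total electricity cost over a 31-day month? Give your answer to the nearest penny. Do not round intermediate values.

laptop: 31.34 W × 8.6 h × 31 d = 8,355 Wh = 8.355 kWh
desktop computer: 134 W × 0.87 h × 31 d = 3,614 Wh = 3.614 kWh
refrigerator: 85.22 W × 5.9 h × 31 d = 15,587 Wh = 15.59 kWh
dehumidifier: 392.2 W × 5.14 h × 31 d = 62,493 Wh = 62.49 kWh
ceiling fan: 57.5 W × 14 h × 31 d = 24,955 Wh = 24.95 kWh
Total energy = 8.355 + 3.614 + 15.59 + 62.49 + 24.95 = 115 kWh
Cost = 115 kWh × £0.389 = £44.74

£44.74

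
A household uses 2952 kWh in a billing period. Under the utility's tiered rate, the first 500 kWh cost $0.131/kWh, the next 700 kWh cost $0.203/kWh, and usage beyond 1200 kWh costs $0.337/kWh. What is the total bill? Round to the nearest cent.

First 500 kWh × $0.131 = $65.50
Next 700 kWh × $0.203 = $142.10
Remaining 1752 kWh × $0.337 = $590.42
Total = $798.02

$798.02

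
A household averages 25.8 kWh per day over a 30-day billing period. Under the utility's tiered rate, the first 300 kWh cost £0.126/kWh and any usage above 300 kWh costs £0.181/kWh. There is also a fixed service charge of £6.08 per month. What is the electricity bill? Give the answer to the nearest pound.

Usage = 25.8 kWh/day × 30 days = 774 kWh
First 300 kWh × £0.126 = £37.80
Remaining 474 kWh × £0.181 = £85.79
Energy charge = £123.59; + service £6.08 = £129.67 ≈ £130

£130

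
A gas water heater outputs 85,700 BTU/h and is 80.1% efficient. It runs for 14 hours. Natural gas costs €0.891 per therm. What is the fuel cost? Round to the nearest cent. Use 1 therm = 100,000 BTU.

€13.35

Heat delivered = 85,700 BTU/h × 14 h = 1,199,800 BTU
Gas input = 1,199,800 / 0.801 = 1,497,878 BTU
= 1,497,878 / 100,000 = 14.98 therm
Cost = 14.98 × €0.891/therm = €13.35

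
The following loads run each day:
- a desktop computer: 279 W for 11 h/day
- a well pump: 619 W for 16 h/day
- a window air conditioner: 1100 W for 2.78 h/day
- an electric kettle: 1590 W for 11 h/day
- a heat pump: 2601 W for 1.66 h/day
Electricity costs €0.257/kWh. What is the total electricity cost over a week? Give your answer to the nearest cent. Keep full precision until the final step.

desktop computer: 279 W × 11 h × 7 d = 21,483 Wh = 21.48 kWh
well pump: 619 W × 16 h × 7 d = 69,328 Wh = 69.33 kWh
window air conditioner: 1100 W × 2.78 h × 7 d = 21,406 Wh = 21.41 kWh
electric kettle: 1590 W × 11 h × 7 d = 122,430 Wh = 122.4 kWh
heat pump: 2601 W × 1.66 h × 7 d = 30,224 Wh = 30.22 kWh
Total energy = 21.48 + 69.33 + 21.41 + 122.4 + 30.22 = 264.9 kWh
Cost = 264.9 kWh × €0.257 = €68.07

€68.07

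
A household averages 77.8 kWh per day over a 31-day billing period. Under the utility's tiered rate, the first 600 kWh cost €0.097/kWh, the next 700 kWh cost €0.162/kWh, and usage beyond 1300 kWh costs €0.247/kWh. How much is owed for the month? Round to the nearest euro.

Usage = 77.8 kWh/day × 31 days = 2411.8 kWh
First 600 kWh × €0.097 = €58.20
Next 700 kWh × €0.162 = €113.40
Remaining 1111.8 kWh × €0.247 = €274.61
Total = €446.21 ≈ €446

€446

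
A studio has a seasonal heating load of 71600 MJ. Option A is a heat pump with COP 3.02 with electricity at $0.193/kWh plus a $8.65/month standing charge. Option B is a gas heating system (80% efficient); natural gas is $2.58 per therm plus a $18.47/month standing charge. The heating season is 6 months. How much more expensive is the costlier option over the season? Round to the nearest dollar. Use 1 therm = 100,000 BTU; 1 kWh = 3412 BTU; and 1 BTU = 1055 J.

Heat load = 71600 MJ = 71,600,000,000 J / 1055 = 67,867,299 BTU
Gas: input = 67,867,299 / 0.800 = 84,834,123 BTU = 848.3 therm → 848.3 × $2.58 = $2,188.72; + 6 × $18.47 standing = $2,299.54
Heat pump: 67,867,299 BTU / 3412 = 19,890 kWh heat; / 3.02 = 6,586 kWh in → × $0.193 = $1,271.16; + 6 × $8.65 standing = $1,323.06
Difference = |$2,299.54 − $1,323.06| = $976.48 ≈ $976

$976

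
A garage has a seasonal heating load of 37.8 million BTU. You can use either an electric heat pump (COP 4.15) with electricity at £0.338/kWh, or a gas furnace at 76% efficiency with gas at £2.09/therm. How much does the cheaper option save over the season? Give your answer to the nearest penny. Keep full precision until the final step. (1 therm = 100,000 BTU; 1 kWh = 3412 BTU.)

£137.20

Heat load = 37.8 × 10⁶ BTU = 37,800,000 BTU
Gas: input = 37,800,000 / 0.76 = 49,736,842 BTU = 497.4 therm → 497.4 × £2.09 = £1,039.50
Heat pump: 37,800,000 BTU / 3412 = 11,080 kWh heat; / 4.15 = 2,670 kWh in → × £0.338 = £902.30
Difference = |£1,039.50 − £902.30| = £137.20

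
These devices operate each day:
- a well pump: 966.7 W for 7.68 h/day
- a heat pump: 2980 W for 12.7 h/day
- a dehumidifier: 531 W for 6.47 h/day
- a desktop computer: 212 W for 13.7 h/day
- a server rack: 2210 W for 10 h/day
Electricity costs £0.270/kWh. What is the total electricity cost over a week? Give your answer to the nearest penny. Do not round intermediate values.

£139.31

well pump: 966.7 W × 7.68 h × 7 d = 51,970 Wh = 51.97 kWh
heat pump: 2980 W × 12.7 h × 7 d = 264,922 Wh = 264.9 kWh
dehumidifier: 531 W × 6.47 h × 7 d = 24,049 Wh = 24.05 kWh
desktop computer: 212 W × 13.7 h × 7 d = 20,331 Wh = 20.33 kWh
server rack: 2210 W × 10 h × 7 d = 154,700 Wh = 154.7 kWh
Total energy = 51.97 + 264.9 + 24.05 + 20.33 + 154.7 = 516 kWh
Cost = 516 kWh × £0.270 = £139.31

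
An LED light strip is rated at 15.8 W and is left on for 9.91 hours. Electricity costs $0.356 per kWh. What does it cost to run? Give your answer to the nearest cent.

Energy = 15.8 W × 9.91 h = 157 Wh = 0.1566 kWh
Cost = 0.1566 kWh × $0.356/kWh = $0.06

$0.06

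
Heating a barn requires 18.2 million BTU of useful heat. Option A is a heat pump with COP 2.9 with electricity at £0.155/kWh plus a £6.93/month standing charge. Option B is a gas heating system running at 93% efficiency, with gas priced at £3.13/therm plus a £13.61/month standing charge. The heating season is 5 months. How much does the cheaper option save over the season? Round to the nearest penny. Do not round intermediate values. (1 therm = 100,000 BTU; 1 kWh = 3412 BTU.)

Heat load = 18.2 × 10⁶ BTU = 18,200,000 BTU
Gas: input = 18,200,000 / 0.93 = 19,569,892 BTU = 195.7 therm → 195.7 × £3.13 = £612.54; + 5 × £13.61 standing = £680.59
Heat pump: 18,200,000 BTU / 3412 = 5,334 kWh heat; / 2.9 = 1,839 kWh in → × £0.155 = £285.10; + 5 × £6.93 standing = £319.75
Difference = |£680.59 − £319.75| = £360.84

£360.84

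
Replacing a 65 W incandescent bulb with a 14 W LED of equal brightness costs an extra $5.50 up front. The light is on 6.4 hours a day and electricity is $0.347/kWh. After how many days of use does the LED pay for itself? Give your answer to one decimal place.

48.6 days

Power saved = 65 − 14 = 51 W
Daily energy saved = 51 W × 6.4 h = 326.4 Wh = 0.3264 kWh
Daily savings = 0.3264 × $0.347 = $0.1133
Payback = $5.50 / $0.1133 per day = 48.56 days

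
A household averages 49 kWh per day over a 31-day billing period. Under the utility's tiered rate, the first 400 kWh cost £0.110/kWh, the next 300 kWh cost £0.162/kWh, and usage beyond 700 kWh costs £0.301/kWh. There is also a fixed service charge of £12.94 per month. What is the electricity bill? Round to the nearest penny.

£352.06

Usage = 49 kWh/day × 31 days = 1519 kWh
First 400 kWh × £0.110 = £44.00
Next 300 kWh × £0.162 = £48.60
Remaining 819 kWh × £0.301 = £246.52
Energy charge = £339.12; + service £12.94 = £352.06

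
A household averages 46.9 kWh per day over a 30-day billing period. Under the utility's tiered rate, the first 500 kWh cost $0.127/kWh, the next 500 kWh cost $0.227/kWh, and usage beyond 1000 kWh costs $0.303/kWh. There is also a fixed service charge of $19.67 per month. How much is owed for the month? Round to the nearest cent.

$319.99

Usage = 46.9 kWh/day × 30 days = 1407 kWh
First 500 kWh × $0.127 = $63.50
Next 500 kWh × $0.227 = $113.50
Remaining 407 kWh × $0.303 = $123.32
Energy charge = $300.32; + service $19.67 = $319.99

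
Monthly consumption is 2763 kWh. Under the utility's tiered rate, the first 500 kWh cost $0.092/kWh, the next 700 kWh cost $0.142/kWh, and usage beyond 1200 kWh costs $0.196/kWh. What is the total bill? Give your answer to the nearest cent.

First 500 kWh × $0.092 = $46.00
Next 700 kWh × $0.142 = $99.40
Remaining 1563 kWh × $0.196 = $306.35
Total = $451.75

$451.75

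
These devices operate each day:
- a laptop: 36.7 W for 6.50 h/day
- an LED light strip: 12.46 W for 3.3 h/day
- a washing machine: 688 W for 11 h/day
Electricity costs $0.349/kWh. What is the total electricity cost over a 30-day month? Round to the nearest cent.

$82.17

laptop: 36.7 W × 6.50 h × 30 d = 7,156 Wh = 7.157 kWh
LED light strip: 12.46 W × 3.3 h × 30 d = 1,234 Wh = 1.234 kWh
washing machine: 688 W × 11 h × 30 d = 227,040 Wh = 227 kWh
Total energy = 7.157 + 1.234 + 227 = 235.4 kWh
Cost = 235.4 kWh × $0.349 = $82.17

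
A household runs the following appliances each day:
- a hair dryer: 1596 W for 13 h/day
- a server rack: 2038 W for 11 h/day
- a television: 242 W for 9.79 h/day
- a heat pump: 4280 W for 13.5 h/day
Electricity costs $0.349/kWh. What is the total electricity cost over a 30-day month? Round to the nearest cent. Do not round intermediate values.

$1081.71

hair dryer: 1596 W × 13 h × 30 d = 622,440 Wh = 622.4 kWh
server rack: 2038 W × 11 h × 30 d = 672,540 Wh = 672.5 kWh
television: 242 W × 9.79 h × 30 d = 71,075 Wh = 71.08 kWh
heat pump: 4280 W × 13.5 h × 30 d = 1,733,400 Wh = 1,733 kWh
Total energy = 622.4 + 672.5 + 71.08 + 1,733 = 3,099 kWh
Cost = 3,099 kWh × $0.349 = $1,081.71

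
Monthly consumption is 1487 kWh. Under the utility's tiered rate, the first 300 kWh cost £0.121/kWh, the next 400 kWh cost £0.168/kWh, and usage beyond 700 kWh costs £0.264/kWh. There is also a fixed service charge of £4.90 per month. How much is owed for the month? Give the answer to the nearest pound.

First 300 kWh × £0.121 = £36.30
Next 400 kWh × £0.168 = £67.20
Remaining 787 kWh × £0.264 = £207.77
Energy charge = £311.27; + service £4.90 = £316.17 ≈ £316

£316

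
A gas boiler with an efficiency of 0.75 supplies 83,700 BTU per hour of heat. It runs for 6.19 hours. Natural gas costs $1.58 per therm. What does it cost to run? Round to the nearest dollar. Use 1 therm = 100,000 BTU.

Heat delivered = 83,700 BTU/h × 6.19 h = 518,103 BTU
Gas input = 518,103 / 0.75 = 690,804 BTU
= 690,804 / 100,000 = 6.908 therm
Cost = 6.908 × $1.58/therm = $10.91 ≈ $11

$11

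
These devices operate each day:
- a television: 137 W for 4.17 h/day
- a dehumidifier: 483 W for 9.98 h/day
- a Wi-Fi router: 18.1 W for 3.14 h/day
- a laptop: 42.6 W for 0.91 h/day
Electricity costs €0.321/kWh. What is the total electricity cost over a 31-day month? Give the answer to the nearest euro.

television: 137 W × 4.17 h × 31 d = 17,710 Wh = 17.71 kWh
dehumidifier: 483 W × 9.98 h × 31 d = 149,431 Wh = 149.4 kWh
Wi-Fi router: 18.1 W × 3.14 h × 31 d = 1,762 Wh = 1.762 kWh
laptop: 42.6 W × 0.91 h × 31 d = 1,202 Wh = 1.202 kWh
Total energy = 17.71 + 149.4 + 1.762 + 1.202 = 170.1 kWh
Cost = 170.1 kWh × €0.321 = €54.60 ≈ €55

€55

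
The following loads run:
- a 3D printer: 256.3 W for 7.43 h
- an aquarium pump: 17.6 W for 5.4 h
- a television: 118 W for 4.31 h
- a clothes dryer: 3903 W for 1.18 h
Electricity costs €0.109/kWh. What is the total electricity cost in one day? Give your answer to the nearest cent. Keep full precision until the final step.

€0.78

3D printer: 256.3 W × 7.43 h = 1,904 Wh = 1.904 kWh
aquarium pump: 17.6 W × 5.4 h = 95 Wh = 0.09504 kWh
television: 118 W × 4.31 h = 509 Wh = 0.5086 kWh
clothes dryer: 3903 W × 1.18 h = 4,606 Wh = 4.606 kWh
Total energy = 1.904 + 0.09504 + 0.5086 + 4.606 = 7.113 kWh
Cost = 7.113 kWh × €0.109 = €0.78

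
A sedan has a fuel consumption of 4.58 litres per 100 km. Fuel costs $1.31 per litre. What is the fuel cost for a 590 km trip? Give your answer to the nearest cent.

Fuel = 4.58 L/100 km × 590 km / 100 = 27.02 L
Cost = 27.02 L × $1.31/L = $35.40

$35.40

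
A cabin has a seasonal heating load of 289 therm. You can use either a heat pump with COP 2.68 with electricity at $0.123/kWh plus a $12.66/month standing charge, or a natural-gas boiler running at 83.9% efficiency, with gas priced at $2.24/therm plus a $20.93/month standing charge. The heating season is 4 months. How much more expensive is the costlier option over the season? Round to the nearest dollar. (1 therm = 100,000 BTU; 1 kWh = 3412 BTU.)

Heat load = 289 therm × 100,000 = 28,900,000 BTU
Gas: input = 28,900,000 / 0.839 = 34,445,769 BTU = 344.5 therm → 344.5 × $2.24 = $771.59; + 4 × $20.93 standing = $855.31
Heat pump: 28,900,000 BTU / 3412 = 8,470 kWh heat; / 2.68 = 3,160 kWh in → × $0.123 = $388.74; + 4 × $12.66 standing = $439.38
Difference = |$855.31 − $439.38| = $415.93 ≈ $416

$416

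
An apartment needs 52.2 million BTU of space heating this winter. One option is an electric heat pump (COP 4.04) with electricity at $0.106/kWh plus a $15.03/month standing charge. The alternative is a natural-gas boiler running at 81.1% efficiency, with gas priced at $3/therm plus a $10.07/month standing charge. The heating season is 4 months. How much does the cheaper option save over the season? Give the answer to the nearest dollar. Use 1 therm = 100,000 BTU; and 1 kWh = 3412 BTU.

Heat load = 52.2 × 10⁶ BTU = 52,200,000 BTU
Gas: input = 52,200,000 / 0.811 = 64,364,982 BTU = 643.6 therm → 643.6 × $3 = $1,930.95; + 4 × $10.07 standing = $1,971.23
Heat pump: 52,200,000 BTU / 3412 = 15,300 kWh heat; / 4.04 = 3,787 kWh in → × $0.106 = $401.41; + 4 × $15.03 standing = $461.53
Difference = |$1,971.23 − $461.53| = $1,509.70 ≈ $1510

$1510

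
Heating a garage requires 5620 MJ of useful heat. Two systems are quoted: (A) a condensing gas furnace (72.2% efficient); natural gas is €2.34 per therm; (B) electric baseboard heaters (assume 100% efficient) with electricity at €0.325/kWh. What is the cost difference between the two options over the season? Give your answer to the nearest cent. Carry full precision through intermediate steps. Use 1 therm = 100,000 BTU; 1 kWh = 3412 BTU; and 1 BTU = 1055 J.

€334.76

Heat load = 5620 MJ = 5,620,000,000 J / 1055 = 5,327,014 BTU
Gas: input = 5,327,014 / 0.722 = 7,378,136 BTU = 73.78 therm → 73.78 × €2.34 = €172.65
Electric: 5,327,014 BTU / 3412 = 1,561 kWh → × €0.325 = €507.41
Difference = |€172.65 − €507.41| = €334.76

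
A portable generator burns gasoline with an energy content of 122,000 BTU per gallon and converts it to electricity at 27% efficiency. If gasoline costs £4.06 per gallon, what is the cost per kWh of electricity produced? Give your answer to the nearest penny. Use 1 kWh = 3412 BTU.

Electrical output per gallon = 122,000 BTU × 0.27 / 3412 BTU/kWh = 9.654 kWh
Cost per kWh = £4.06 / 9.654 kWh = £0.421

£0.42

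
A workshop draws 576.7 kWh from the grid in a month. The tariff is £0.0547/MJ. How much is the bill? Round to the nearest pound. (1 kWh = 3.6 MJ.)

£114

576.7 kWh × (3.6 MJ/kWh) = 2,076 MJ
Cost = 2,076 MJ × £0.0547/MJ = £113.56 ≈ £114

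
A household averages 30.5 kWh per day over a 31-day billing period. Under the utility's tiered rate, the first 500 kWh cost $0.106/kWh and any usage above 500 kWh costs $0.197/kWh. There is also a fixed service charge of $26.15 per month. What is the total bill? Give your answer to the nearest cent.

Usage = 30.5 kWh/day × 31 days = 945.5 kWh
First 500 kWh × $0.106 = $53.00
Remaining 445.5 kWh × $0.197 = $87.76
Energy charge = $140.76; + service $26.15 = $166.91

$166.91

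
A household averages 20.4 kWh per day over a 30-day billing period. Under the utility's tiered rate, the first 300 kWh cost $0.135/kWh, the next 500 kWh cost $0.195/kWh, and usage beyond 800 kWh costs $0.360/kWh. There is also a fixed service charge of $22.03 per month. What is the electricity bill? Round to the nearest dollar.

Usage = 20.4 kWh/day × 30 days = 612 kWh
First 300 kWh × $0.135 = $40.50
Next 312 kWh × $0.195 = $60.84
Remaining tier: 0 kWh (not reached)
Energy charge = $101.34; + service $22.03 = $123.37 ≈ $123

$123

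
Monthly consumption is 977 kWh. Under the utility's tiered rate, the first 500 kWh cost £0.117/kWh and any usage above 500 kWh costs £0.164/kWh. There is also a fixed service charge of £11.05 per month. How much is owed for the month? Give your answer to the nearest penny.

£147.78

First 500 kWh × £0.117 = £58.50
Remaining 477 kWh × £0.164 = £78.23
Energy charge = £136.73; + service £11.05 = £147.78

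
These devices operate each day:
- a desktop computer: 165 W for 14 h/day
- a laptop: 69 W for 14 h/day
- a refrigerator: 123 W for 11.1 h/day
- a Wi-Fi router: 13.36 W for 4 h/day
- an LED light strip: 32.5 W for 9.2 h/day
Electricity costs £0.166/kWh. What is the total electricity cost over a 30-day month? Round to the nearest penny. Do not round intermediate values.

£24.87

desktop computer: 165 W × 14 h × 30 d = 69,300 Wh = 69.3 kWh
laptop: 69 W × 14 h × 30 d = 28,980 Wh = 28.98 kWh
refrigerator: 123 W × 11.1 h × 30 d = 40,959 Wh = 40.96 kWh
Wi-Fi router: 13.36 W × 4 h × 30 d = 1,603 Wh = 1.603 kWh
LED light strip: 32.5 W × 9.2 h × 30 d = 8,970 Wh = 8.97 kWh
Total energy = 69.3 + 28.98 + 40.96 + 1.603 + 8.97 = 149.8 kWh
Cost = 149.8 kWh × £0.166 = £24.87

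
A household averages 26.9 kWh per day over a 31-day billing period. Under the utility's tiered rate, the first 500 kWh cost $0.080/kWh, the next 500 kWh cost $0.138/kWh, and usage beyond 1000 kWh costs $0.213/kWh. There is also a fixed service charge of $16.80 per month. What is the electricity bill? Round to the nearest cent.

$102.88

Usage = 26.9 kWh/day × 31 days = 833.9 kWh
First 500 kWh × $0.080 = $40.00
Next 333.9 kWh × $0.138 = $46.08
Remaining tier: 0 kWh (not reached)
Energy charge = $86.08; + service $16.80 = $102.88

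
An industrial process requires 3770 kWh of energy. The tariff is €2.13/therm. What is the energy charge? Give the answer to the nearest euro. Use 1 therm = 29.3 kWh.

3770 kWh × (0.03413 therm/kWh) = 128.7 therm
Cost = 128.7 therm × €2.13/therm = €274.06 ≈ €274

€274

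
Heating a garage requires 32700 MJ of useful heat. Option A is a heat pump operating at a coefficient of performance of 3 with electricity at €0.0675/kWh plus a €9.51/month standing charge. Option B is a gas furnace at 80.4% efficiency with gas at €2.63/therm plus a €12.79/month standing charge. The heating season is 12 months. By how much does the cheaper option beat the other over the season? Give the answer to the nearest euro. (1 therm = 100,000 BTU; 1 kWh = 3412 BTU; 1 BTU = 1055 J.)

€849

Heat load = 32700 MJ = 32,700,000,000 J / 1055 = 30,995,261 BTU
Gas: input = 30,995,261 / 0.804 = 38,551,319 BTU = 385.5 therm → 385.5 × €2.63 = €1,013.90; + 12 × €12.79 standing = €1,167.38
Heat pump: 30,995,261 BTU / 3412 = 9,084 kWh heat; / 3 = 3,028 kWh in → × €0.0675 = €204.39; + 12 × €9.51 standing = €318.51
Difference = |€1,167.38 − €318.51| = €848.87 ≈ €849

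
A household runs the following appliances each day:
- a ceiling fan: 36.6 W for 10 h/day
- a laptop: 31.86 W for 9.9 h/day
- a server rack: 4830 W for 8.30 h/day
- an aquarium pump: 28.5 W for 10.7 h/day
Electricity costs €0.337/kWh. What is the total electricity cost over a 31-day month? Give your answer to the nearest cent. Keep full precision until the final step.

€429.11

ceiling fan: 36.6 W × 10 h × 31 d = 11,346 Wh = 11.35 kWh
laptop: 31.86 W × 9.9 h × 31 d = 9,778 Wh = 9.778 kWh
server rack: 4830 W × 8.30 h × 31 d = 1,242,759 Wh = 1,243 kWh
aquarium pump: 28.5 W × 10.7 h × 31 d = 9,453 Wh = 9.453 kWh
Total energy = 11.35 + 9.778 + 1,243 + 9.453 = 1,273 kWh
Cost = 1,273 kWh × €0.337 = €429.11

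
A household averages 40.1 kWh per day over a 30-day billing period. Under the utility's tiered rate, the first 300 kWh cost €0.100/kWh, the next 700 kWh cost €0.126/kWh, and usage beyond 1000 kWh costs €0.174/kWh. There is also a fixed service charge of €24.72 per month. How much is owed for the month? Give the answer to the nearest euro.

Usage = 40.1 kWh/day × 30 days = 1203 kWh
First 300 kWh × €0.100 = €30.00
Next 700 kWh × €0.126 = €88.20
Remaining 203 kWh × €0.174 = €35.32
Energy charge = €153.52; + service €24.72 = €178.24 ≈ €178

€178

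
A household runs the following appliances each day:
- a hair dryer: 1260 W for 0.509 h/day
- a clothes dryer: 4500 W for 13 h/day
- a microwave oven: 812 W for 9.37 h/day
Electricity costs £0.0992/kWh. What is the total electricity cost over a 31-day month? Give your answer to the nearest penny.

£205.27

hair dryer: 1260 W × 0.509 h × 31 d = 19,882 Wh = 19.88 kWh
clothes dryer: 4500 W × 13 h × 31 d = 1,813,500 Wh = 1,814 kWh
microwave oven: 812 W × 9.37 h × 31 d = 235,862 Wh = 235.9 kWh
Total energy = 19.88 + 1,814 + 235.9 = 2,069 kWh
Cost = 2,069 kWh × £0.0992 = £205.27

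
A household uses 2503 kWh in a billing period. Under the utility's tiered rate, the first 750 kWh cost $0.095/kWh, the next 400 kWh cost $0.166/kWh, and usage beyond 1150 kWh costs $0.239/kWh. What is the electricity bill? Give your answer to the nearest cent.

$461.02

First 750 kWh × $0.095 = $71.25
Next 400 kWh × $0.166 = $66.40
Remaining 1353 kWh × $0.239 = $323.37
Total = $461.02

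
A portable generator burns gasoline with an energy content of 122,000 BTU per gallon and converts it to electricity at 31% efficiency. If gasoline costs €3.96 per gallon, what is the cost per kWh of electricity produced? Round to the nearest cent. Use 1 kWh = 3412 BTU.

Electrical output per gallon = 122,000 BTU × 0.31 / 3412 BTU/kWh = 11.08 kWh
Cost per kWh = €3.96 / 11.08 kWh = €0.357

€0.36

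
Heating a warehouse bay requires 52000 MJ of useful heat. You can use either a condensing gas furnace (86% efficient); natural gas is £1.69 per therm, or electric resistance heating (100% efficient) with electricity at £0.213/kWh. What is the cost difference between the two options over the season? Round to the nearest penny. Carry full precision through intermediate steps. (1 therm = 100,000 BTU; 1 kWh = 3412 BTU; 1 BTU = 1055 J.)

Heat load = 52000 MJ = 52,000,000,000 J / 1055 = 49,289,100 BTU
Gas: input = 49,289,100 / 0.86 = 57,312,906 BTU = 573.1 therm → 573.1 × £1.69 = £968.59
Electric: 49,289,100 BTU / 3412 = 14,450 kWh → × £0.213 = £3,076.96
Difference = |£968.59 − £3,076.96| = £2,108.37

£2108.37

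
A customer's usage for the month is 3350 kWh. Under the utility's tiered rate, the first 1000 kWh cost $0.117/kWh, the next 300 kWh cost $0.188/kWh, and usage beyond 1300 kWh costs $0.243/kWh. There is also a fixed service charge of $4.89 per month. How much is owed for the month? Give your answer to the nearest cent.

First 1000 kWh × $0.117 = $117.00
Next 300 kWh × $0.188 = $56.40
Remaining 2050 kWh × $0.243 = $498.15
Energy charge = $671.55; + service $4.89 = $676.44

$676.44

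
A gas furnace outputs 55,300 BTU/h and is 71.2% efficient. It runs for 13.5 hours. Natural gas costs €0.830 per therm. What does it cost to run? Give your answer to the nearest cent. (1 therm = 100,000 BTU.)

€8.70

Heat delivered = 55,300 BTU/h × 13.5 h = 746,550 BTU
Gas input = 746,550 / 0.712 = 1,048,525 BTU
= 1,048,525 / 100,000 = 10.49 therm
Cost = 10.49 × €0.830/therm = €8.70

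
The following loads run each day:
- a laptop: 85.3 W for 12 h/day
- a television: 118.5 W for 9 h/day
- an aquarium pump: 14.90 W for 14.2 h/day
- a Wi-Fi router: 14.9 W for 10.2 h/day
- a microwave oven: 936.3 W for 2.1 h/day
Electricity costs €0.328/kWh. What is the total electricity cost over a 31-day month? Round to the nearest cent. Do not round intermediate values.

€44.94

laptop: 85.3 W × 12 h × 31 d = 31,732 Wh = 31.73 kWh
television: 118.5 W × 9 h × 31 d = 33,062 Wh = 33.06 kWh
aquarium pump: 14.90 W × 14.2 h × 31 d = 6,559 Wh = 6.559 kWh
Wi-Fi router: 14.9 W × 10.2 h × 31 d = 4,711 Wh = 4.711 kWh
microwave oven: 936.3 W × 2.1 h × 31 d = 60,953 Wh = 60.95 kWh
Total energy = 31.73 + 33.06 + 6.559 + 4.711 + 60.95 = 137 kWh
Cost = 137 kWh × €0.328 = €44.94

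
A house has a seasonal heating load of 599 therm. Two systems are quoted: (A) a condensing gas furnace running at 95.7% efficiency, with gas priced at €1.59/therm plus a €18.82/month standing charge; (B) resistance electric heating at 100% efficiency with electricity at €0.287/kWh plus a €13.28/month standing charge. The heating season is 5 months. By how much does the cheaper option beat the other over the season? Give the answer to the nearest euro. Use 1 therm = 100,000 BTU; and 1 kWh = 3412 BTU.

Heat load = 599 therm × 100,000 = 59,900,000 BTU
Gas: input = 59,900,000 / 0.957 = 62,591,432 BTU = 625.9 therm → 625.9 × €1.59 = €995.20; + 5 × €18.82 standing = €1,089.30
Electric: 59,900,000 BTU / 3412 = 17,560 kWh → × €0.287 = €5,038.48; + 5 × €13.28 standing = €5,104.88
Difference = |€1,089.30 − €5,104.88| = €4,015.58 ≈ €4016

€4016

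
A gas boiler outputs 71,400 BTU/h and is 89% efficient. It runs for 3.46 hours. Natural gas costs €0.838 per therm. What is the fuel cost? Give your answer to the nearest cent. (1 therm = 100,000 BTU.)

€2.33

Heat delivered = 71,400 BTU/h × 3.46 h = 247,044 BTU
Gas input = 247,044 / 0.89 = 277,578 BTU
= 277,578 / 100,000 = 2.776 therm
Cost = 2.776 × €0.838/therm = €2.33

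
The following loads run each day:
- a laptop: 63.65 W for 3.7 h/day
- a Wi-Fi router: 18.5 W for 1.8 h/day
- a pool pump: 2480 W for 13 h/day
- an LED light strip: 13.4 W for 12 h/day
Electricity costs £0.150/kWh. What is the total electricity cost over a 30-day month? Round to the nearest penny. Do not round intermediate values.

laptop: 63.65 W × 3.7 h × 30 d = 7,065 Wh = 7.065 kWh
Wi-Fi router: 18.5 W × 1.8 h × 30 d = 999 Wh = 0.999 kWh
pool pump: 2480 W × 13 h × 30 d = 967,200 Wh = 967.2 kWh
LED light strip: 13.4 W × 12 h × 30 d = 4,824 Wh = 4.824 kWh
Total energy = 7.065 + 0.999 + 967.2 + 4.824 = 980.1 kWh
Cost = 980.1 kWh × £0.150 = £147.01

£147.01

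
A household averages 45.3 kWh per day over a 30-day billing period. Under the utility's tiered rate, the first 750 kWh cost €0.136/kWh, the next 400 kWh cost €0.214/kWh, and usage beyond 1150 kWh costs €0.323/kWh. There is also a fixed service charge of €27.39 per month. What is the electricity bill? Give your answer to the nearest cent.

€282.50

Usage = 45.3 kWh/day × 30 days = 1359 kWh
First 750 kWh × €0.136 = €102.00
Next 400 kWh × €0.214 = €85.60
Remaining 209 kWh × €0.323 = €67.51
Energy charge = €255.11; + service €27.39 = €282.50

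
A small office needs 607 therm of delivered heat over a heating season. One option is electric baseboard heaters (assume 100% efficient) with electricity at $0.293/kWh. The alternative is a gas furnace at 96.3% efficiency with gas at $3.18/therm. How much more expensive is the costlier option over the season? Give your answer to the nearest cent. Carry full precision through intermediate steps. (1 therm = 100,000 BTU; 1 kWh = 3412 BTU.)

Heat load = 607 therm × 100,000 = 60,700,000 BTU
Gas: input = 60,700,000 / 0.963 = 63,032,191 BTU = 630.3 therm → 630.3 × $3.18 = $2,004.42
Electric: 60,700,000 BTU / 3412 = 17,790 kWh → × $0.293 = $5,212.51
Difference = |$2,004.42 − $5,212.51| = $3,208.09

$3208.09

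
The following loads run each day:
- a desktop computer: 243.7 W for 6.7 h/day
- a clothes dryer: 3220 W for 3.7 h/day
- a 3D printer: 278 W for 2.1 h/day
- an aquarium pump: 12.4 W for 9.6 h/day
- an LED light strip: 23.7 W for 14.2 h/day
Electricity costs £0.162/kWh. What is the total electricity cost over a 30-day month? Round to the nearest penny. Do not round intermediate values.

£70.89

desktop computer: 243.7 W × 6.7 h × 30 d = 48,984 Wh = 48.98 kWh
clothes dryer: 3220 W × 3.7 h × 30 d = 357,420 Wh = 357.4 kWh
3D printer: 278 W × 2.1 h × 30 d = 17,514 Wh = 17.51 kWh
aquarium pump: 12.4 W × 9.6 h × 30 d = 3,571 Wh = 3.571 kWh
LED light strip: 23.7 W × 14.2 h × 30 d = 10,096 Wh = 10.1 kWh
Total energy = 48.98 + 357.4 + 17.51 + 3.571 + 10.1 = 437.6 kWh
Cost = 437.6 kWh × £0.162 = £70.89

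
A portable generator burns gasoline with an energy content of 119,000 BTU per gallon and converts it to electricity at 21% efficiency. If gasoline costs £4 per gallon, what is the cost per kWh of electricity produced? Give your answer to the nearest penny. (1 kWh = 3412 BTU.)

£0.55

Electrical output per gallon = 119,000 BTU × 0.21 / 3412 BTU/kWh = 7.324 kWh
Cost per kWh = £4 / 7.324 kWh = £0.546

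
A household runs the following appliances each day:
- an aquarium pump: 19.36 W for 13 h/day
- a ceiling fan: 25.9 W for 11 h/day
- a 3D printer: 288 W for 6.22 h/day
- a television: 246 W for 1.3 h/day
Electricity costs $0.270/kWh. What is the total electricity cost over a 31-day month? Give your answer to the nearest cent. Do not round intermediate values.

$22.16

aquarium pump: 19.36 W × 13 h × 31 d = 7,802 Wh = 7.802 kWh
ceiling fan: 25.9 W × 11 h × 31 d = 8,832 Wh = 8.832 kWh
3D printer: 288 W × 6.22 h × 31 d = 55,532 Wh = 55.53 kWh
television: 246 W × 1.3 h × 31 d = 9,914 Wh = 9.914 kWh
Total energy = 7.802 + 8.832 + 55.53 + 9.914 = 82.08 kWh
Cost = 82.08 kWh × $0.270 = $22.16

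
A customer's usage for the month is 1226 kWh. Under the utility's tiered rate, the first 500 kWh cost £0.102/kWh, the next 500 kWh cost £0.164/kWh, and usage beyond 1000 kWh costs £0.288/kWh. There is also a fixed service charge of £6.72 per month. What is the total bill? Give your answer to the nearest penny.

£204.81

First 500 kWh × £0.102 = £51.00
Next 500 kWh × £0.164 = £82.00
Remaining 226 kWh × £0.288 = £65.09
Energy charge = £198.09; + service £6.72 = £204.81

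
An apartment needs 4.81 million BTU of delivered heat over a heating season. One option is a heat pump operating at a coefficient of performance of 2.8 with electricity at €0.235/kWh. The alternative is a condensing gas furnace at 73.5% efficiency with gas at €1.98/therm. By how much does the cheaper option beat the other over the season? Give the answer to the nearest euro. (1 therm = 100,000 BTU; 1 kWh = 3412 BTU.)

Heat load = 4.81 × 10⁶ BTU = 4,810,000 BTU
Gas: input = 4,810,000 / 0.735 = 6,544,218 BTU = 65.44 therm → 65.44 × €1.98 = €129.58
Heat pump: 4,810,000 BTU / 3412 = 1,410 kWh heat; / 2.8 = 503.5 kWh in → × €0.235 = €118.32
Difference = |€129.58 − €118.32| = €11.26 ≈ €11

€11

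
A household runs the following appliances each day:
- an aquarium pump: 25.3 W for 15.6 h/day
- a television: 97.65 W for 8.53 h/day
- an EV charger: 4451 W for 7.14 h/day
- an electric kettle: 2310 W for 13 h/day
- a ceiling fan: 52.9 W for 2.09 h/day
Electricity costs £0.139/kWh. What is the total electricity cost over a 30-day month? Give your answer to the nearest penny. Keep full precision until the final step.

aquarium pump: 25.3 W × 15.6 h × 30 d = 11,840 Wh = 11.84 kWh
television: 97.65 W × 8.53 h × 30 d = 24,989 Wh = 24.99 kWh
EV charger: 4451 W × 7.14 h × 30 d = 953,404 Wh = 953.4 kWh
electric kettle: 2310 W × 13 h × 30 d = 900,900 Wh = 900.9 kWh
ceiling fan: 52.9 W × 2.09 h × 30 d = 3,317 Wh = 3.317 kWh
Total energy = 11.84 + 24.99 + 953.4 + 900.9 + 3.317 = 1,894 kWh
Cost = 1,894 kWh × £0.139 = £263.33

£263.33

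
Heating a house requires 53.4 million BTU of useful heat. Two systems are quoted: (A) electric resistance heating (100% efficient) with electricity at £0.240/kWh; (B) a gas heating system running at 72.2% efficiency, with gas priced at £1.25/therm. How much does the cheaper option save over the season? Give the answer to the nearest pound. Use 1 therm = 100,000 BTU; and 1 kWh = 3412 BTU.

£2832

Heat load = 53.4 × 10⁶ BTU = 53,400,000 BTU
Gas: input = 53,400,000 / 0.722 = 73,961,219 BTU = 739.6 therm → 739.6 × £1.25 = £924.52
Electric: 53,400,000 BTU / 3412 = 15,650 kWh → × £0.240 = £3,756.15
Difference = |£924.52 − £3,756.15| = £2,831.64 ≈ £2832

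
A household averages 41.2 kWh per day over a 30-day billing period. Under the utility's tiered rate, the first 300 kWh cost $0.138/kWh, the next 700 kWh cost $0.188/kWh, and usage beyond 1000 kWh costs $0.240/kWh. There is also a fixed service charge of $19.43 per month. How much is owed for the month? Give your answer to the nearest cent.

$249.07

Usage = 41.2 kWh/day × 30 days = 1236 kWh
First 300 kWh × $0.138 = $41.40
Next 700 kWh × $0.188 = $131.60
Remaining 236 kWh × $0.240 = $56.64
Energy charge = $229.64; + service $19.43 = $249.07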